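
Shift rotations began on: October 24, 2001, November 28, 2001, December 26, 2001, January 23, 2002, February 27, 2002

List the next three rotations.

March 27, 2002; April 24, 2002; May 22, 2002

All dates are Wednesdays, 35, 28, 28, 35 days apart.
Specifically, the 4th Wednesday of each month.
4th Wednesday of March 2002: March 27, 2002.
April 2002 — 4th Wednesday is April 24, 2002.
May 2002 — 4th Wednesday is May 22, 2002.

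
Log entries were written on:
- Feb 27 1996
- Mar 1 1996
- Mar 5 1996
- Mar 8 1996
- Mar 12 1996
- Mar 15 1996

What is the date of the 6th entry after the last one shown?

Apr 5 1996

The gap pattern 3, 4, 3, 4, 3 repeats every 2 events.
These are the Tuesdays and Fridays of each week.
The following Tuesday is Mar 19 1996.
The following Friday is Mar 22 1996.
The following Tuesday is Mar 26 1996.
Next Friday: Mar 29 1996.
The following Tuesday is Apr 2 1996.
Next Friday: Apr 5 1996.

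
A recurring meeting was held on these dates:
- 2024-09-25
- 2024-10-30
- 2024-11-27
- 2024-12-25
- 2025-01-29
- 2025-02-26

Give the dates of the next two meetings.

2025-03-26, 2025-04-30

All Wednesdays; the gaps (35, 28, 28, 35, 28) vary with month length.
This is the last Wednesday of each month.
Last Wednesday of March 2025: 2025-03-26.
Last Wednesday of April 2025: 2025-04-30.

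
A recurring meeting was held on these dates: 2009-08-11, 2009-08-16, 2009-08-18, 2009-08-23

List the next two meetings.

2009-08-25, 2009-08-30

The gap pattern 5, 2, 5 repeats every 2 events.
These are the Tuesdays and Sundays of each week.
Next Tuesday: 2009-08-25.
The following Sunday is 2009-08-30.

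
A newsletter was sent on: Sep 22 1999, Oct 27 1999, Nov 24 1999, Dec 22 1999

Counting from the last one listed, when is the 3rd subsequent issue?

All dates are Wednesdays, 35, 28, 28 days apart.
Specifically, the 4th Wednesday of each month.
January 2000 — 4th Wednesday is Jan 26 2000.
4th Wednesday of February 2000: Feb 23 2000.
4th Wednesday of March 2000: Mar 22 2000.

Mar 22 2000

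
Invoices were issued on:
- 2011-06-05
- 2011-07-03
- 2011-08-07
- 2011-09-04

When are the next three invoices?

2011-10-02, 2011-11-06, 2011-12-04

All dates are Sundays, 28, 35, 28 days apart.
Specifically, the 1st Sunday of each month.
1st Sunday of October 2011: 2011-10-02.
November 2011 — 1st Sunday is 2011-11-06.
1st Sunday of December 2011: 2011-12-04.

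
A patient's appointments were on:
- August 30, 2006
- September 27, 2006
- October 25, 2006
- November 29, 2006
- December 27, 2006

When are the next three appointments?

All Wednesdays; the gaps (28, 28, 35, 28) vary with month length.
This is the last Wednesday of each month.
Last Wednesday of January 2007: January 31, 2007.
Last Wednesday of February 2007: February 28, 2007.
Last Wednesday of March 2007: March 28, 2007.

January 31, 2007; February 28, 2007; March 28, 2007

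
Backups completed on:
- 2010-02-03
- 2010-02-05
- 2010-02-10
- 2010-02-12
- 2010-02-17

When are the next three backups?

The gap pattern 2, 5, 2, 5 repeats every 2 events.
These are the Wednesdays and Fridays of each week.
The following Friday is 2010-02-19.
Next Wednesday: 2010-02-24.
Next Friday: 2010-02-26.

2010-02-19, 2010-02-24, 2010-02-26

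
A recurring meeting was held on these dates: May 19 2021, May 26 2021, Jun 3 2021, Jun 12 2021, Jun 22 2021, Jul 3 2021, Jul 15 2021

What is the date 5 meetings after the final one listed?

The spacing grows by 1 each time: 7, 8, 9, 10, 11, 12 days.
Next gap: 13 days. Jul 15 2021 + 13 days = Jul 28 2021.
Next gap: 14 days. Jul 28 2021 + 14 days = Aug 11 2021.
Next gap: 15 days. Aug 11 2021 + 15 days = Aug 26 2021.
Next gap: 16 days. Aug 26 2021 + 16 days = Sep 11 2021.
Next gap: 17 days. Sep 11 2021 + 17 days = Sep 28 2021.

Sep 28 2021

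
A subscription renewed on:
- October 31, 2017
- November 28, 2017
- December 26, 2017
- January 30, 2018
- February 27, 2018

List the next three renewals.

March 27, 2018; April 24, 2018; May 29, 2018

Every date is a Tuesday; gaps 28, 28, 35, 28 days.
Each is the last Tuesday of its month (at least one falls on the 29th or later, ruling out '4th Tuesday').
March 2018 ends with Tuesday March 27, 2018.
April 2018 ends with Tuesday April 24, 2018.
May 2018 ends with Tuesday May 29, 2018.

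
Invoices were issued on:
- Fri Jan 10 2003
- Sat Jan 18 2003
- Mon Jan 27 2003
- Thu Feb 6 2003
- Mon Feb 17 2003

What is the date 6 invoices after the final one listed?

Gaps: 8, 9, 10, 11 days — each gap is 1 larger than the previous one.
Next gap: 12 days. Mon Feb 17 2003 + 12 days = Sat Mar 1 2003.
Next gap: 13 days. Sat Mar 1 2003 + 13 days = Fri Mar 14 2003.
Next gap: 14 days. Fri Mar 14 2003 + 14 days = Fri Mar 28 2003.
Next gap: 15 days. Fri Mar 28 2003 + 15 days = Sat Apr 12 2003.
Next gap: 16 days. Sat Apr 12 2003 + 16 days = Mon Apr 28 2003.
Next gap: 17 days. Mon Apr 28 2003 + 17 days = Thu May 15 2003.

Thu May 15 2003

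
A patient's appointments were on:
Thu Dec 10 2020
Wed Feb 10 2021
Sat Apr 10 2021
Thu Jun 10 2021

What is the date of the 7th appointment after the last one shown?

Each date is the 10th; the gaps (62, 59, 61) track the month lengths.
The rule is the 10th of every 2 months.
Next: August 2021 → Tue Aug 10 2021.
Next: October 2021 → Sun Oct 10 2021.
Next: December 2021 → Fri Dec 10 2021.
Next: February 2022 → Thu Feb 10 2022.
Next: April 2022 → Sun Apr 10 2022.
June 2022: Fri Jun 10 2022.
Next: August 2022 → Wed Aug 10 2022.

Wed Aug 10 2022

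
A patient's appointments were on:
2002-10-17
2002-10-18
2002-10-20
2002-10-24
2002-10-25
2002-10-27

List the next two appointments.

The gap pattern 1, 2, 4, 1, 2 repeats every 3 events.
These are the Thursdays, Fridays and Sundays of each week.
The following Thursday is 2002-10-31.
Next Friday: 2002-11-01.

2002-10-31, 2002-11-01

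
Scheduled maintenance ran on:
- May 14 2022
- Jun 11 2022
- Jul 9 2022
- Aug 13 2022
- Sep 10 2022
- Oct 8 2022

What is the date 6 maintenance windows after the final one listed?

Apr 8 2023

All dates are Saturdays, 28, 28, 35, 28, 28 days apart.
Specifically, the 2nd Saturday of each month.
November 2022 — 2nd Saturday is Nov 12 2022.
December 2022 — 2nd Saturday is Dec 10 2022.
January 2023 — 2nd Saturday is Jan 14 2023.
February 2023 — 2nd Saturday is Feb 11 2023.
March 2023 — 2nd Saturday is Mar 11 2023.
2nd Saturday of April 2023: Apr 8 2023.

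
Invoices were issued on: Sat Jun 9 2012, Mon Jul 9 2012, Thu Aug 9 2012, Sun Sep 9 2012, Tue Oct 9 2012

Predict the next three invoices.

Gaps: 30, 31, 31, 30 days — not constant. Every event is on the 9th of the month.
Pattern: the 9th of each month.
November 2012: Fri Nov 9 2012.
Next: December 2012 → Sun Dec 9 2012.
January 2013: Wed Jan 9 2013.

Fri Nov 9 2012, Sun Dec 9 2012, Wed Jan 9 2013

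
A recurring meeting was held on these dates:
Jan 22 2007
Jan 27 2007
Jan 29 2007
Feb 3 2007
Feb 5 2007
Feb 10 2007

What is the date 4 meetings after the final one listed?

Feb 24 2007

The gap pattern 5, 2, 5, 2, 5 repeats every 2 events.
These are the Mondays and Saturdays of each week.
The following Monday is Feb 12 2007.
Next Saturday: Feb 17 2007.
The following Monday is Feb 19 2007.
The following Saturday is Feb 24 2007.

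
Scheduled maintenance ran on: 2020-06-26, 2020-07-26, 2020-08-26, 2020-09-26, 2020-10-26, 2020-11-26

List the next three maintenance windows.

2020-12-26, 2021-01-26, 2021-02-26

The day-of-month is always 26 (30, 31, 31, 30, 31 days between events).
So this recurs on the 26th of each month.
December 2020: 2020-12-26.
Next: January 2021 → 2021-01-26.
Next: February 2021 → 2021-02-26.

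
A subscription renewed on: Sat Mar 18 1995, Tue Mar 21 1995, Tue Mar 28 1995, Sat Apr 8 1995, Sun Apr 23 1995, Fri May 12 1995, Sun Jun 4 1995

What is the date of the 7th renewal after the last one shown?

The spacing grows by 4 each time: 3, 7, 11, 15, 19, 23 days.
Next gap: 27 days. Sun Jun 4 1995 + 27 days = Sat Jul 1 1995.
Next gap: 31 days. Sat Jul 1 1995 + 31 days = Tue Aug 1 1995.
Next gap: 35 days. Tue Aug 1 1995 + 35 days = Tue Sep 5 1995.
Next gap: 39 days. Tue Sep 5 1995 + 39 days = Sat Oct 14 1995.
Next gap: 43 days. Sat Oct 14 1995 + 43 days = Sun Nov 26 1995.
Next gap: 47 days. Sun Nov 26 1995 + 47 days = Fri Jan 12 1996.
Next gap: 51 days. Fri Jan 12 1996 + 51 days = Sun Mar 3 1996.

Sun Mar 3 1996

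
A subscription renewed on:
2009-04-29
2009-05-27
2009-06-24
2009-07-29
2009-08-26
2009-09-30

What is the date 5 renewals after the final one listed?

2010-02-24

These are Wednesdays with 28, 28, 35, 28, 35-day gaps.
Each is the final Wednesday of its month — 2009-04-29 is past the 28th, so '4th Wednesday' doesn't fit.
Last Wednesday of October 2009: 2009-10-28.
November 2009 ends with Wednesday 2009-11-25.
December 2009 ends with Wednesday 2009-12-30.
Last Wednesday of January 2010: 2010-01-27.
Last Wednesday of February 2010: 2010-02-24.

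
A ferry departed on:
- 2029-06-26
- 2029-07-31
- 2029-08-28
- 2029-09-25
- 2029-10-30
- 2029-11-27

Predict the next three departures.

Every date is a Tuesday; gaps 35, 28, 28, 35, 28 days.
Each is the last Tuesday of its month (at least one falls on the 29th or later, ruling out '4th Tuesday').
December 2029 ends with Tuesday 2029-12-25.
Last Tuesday of January 2030: 2030-01-29.
February 2030 ends with Tuesday 2030-02-26.

2029-12-25, 2030-01-29, 2030-02-26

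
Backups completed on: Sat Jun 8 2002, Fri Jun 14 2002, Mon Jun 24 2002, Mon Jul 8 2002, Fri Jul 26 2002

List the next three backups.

The spacing grows by 4 each time: 6, 10, 14, 18 days.
Next gap: 22 days. Fri Jul 26 2002 + 22 days = Sat Aug 17 2002.
Next gap: 26 days. Sat Aug 17 2002 + 26 days = Thu Sep 12 2002.
Next gap: 30 days. Thu Sep 12 2002 + 30 days = Sat Oct 12 2002.

Sat Aug 17 2002, Thu Sep 12 2002, Sat Oct 12 2002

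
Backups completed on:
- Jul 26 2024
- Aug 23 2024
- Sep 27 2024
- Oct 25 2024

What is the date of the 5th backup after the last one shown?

Mar 28 2025

All dates are Fridays, 28, 35, 28 days apart.
Specifically, the 4th Friday of each month.
November 2024 — 4th Friday is Nov 22 2024.
December 2024 — 4th Friday is Dec 27 2024.
4th Friday of January 2025: Jan 24 2025.
4th Friday of February 2025: Feb 28 2025.
March 2025 — 4th Friday is Mar 28 2025.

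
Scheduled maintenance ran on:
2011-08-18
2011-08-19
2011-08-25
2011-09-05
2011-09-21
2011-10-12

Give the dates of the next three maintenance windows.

Gaps: 1, 6, 11, 16, 21 days — each gap is 5 larger than the previous one.
Next gap: 26 days. 2011-10-12 + 26 days = 2011-11-07.
Next gap: 31 days. 2011-11-07 + 31 days = 2011-12-08.
Next gap: 36 days. 2011-12-08 + 36 days = 2012-01-13.

2011-11-07, 2011-12-08, 2012-01-13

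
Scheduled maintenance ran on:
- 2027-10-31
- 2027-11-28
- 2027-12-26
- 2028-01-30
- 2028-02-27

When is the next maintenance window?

All Sundays; the gaps (28, 28, 35, 28) vary with month length.
This is the last Sunday of each month.
Last Sunday of March 2028: 2028-03-26.

2028-03-26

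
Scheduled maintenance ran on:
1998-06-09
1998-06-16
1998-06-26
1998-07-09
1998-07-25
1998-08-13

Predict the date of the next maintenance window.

1998-09-04

Intervals are 7, 10, 13, 16, 19 days — an arithmetic progression with common difference 3.
Next gap: 22 days. 1998-08-13 + 22 days = 1998-09-04.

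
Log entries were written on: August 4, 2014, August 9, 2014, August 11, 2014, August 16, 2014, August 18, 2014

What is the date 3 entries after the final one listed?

August 30, 2014

Gaps: 5, 2, 5, 2 days — not constant, but cyclic with period 2.
The events fall on every Monday and Saturday.
Next Saturday: August 23, 2014.
Next Monday: August 25, 2014.
The following Saturday is August 30, 2014.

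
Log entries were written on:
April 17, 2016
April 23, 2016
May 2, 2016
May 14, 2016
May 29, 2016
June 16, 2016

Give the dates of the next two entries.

The spacing grows by 3 each time: 6, 9, 12, 15, 18 days.
Next gap: 21 days. June 16, 2016 + 21 days = July 7, 2016.
Next gap: 24 days. July 7, 2016 + 24 days = July 31, 2016.

July 7, 2016; July 31, 2016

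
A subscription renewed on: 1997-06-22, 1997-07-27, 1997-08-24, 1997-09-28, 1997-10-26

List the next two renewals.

1997-11-23, 1997-12-28

All dates are Sundays, 35, 28, 35, 28 days apart.
Specifically, the 4th Sunday of each month.
4th Sunday of November 1997: 1997-11-23.
December 1997 — 4th Sunday is 1997-12-28.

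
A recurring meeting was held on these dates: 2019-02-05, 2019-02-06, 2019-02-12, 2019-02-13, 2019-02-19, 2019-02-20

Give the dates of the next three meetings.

The gap pattern 1, 6, 1, 6, 1 repeats every 2 events.
These are the Tuesdays and Wednesdays of each week.
The following Tuesday is 2019-02-26.
Next Wednesday: 2019-02-27.
Next Tuesday: 2019-03-05.

2019-02-26, 2019-02-27, 2019-03-05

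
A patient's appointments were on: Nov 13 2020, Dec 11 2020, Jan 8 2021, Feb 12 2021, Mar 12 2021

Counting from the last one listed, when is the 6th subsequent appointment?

Gaps: 28, 28, 35, 28 days — a mix of 28 and 35. Every date is a Friday.
Each is the 2nd Friday of its month.
April 2021 — 2nd Friday is Apr 9 2021.
May 2021 — 2nd Friday is May 14 2021.
June 2021 — 2nd Friday is Jun 11 2021.
2nd Friday of July 2021: Jul 9 2021.
August 2021 — 2nd Friday is Aug 13 2021.
2nd Friday of September 2021: Sep 10 2021.

Sep 10 2021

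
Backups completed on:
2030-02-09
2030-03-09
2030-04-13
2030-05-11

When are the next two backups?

Gaps: 28, 35, 28 days — a mix of 28 and 35. Every date is a Saturday.
Each is the 2nd Saturday of its month.
2nd Saturday of June 2030: 2030-06-08.
2nd Saturday of July 2030: 2030-07-13.

2030-06-08, 2030-07-13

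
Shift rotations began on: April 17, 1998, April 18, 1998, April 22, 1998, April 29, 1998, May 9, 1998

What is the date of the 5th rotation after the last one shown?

August 12, 1998

Gaps: 1, 4, 7, 10 days — each gap is 3 larger than the previous one.
Next gap: 13 days. May 9, 1998 + 13 days = May 22, 1998.
Next gap: 16 days. May 22, 1998 + 16 days = June 7, 1998.
Next gap: 19 days. June 7, 1998 + 19 days = June 26, 1998.
Next gap: 22 days. June 26, 1998 + 22 days = July 18, 1998.
Next gap: 25 days. July 18, 1998 + 25 days = August 12, 1998.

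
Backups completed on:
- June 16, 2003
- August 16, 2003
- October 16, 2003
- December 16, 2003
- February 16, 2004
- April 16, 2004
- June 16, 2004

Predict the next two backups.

Each date is the 16th; the gaps (61, 61, 61, 62, 60, 61) track the month lengths.
The rule is the 16th of every 2 months.
August 2004: August 16, 2004.
October 2004: October 16, 2004.

August 16, 2004; October 16, 2004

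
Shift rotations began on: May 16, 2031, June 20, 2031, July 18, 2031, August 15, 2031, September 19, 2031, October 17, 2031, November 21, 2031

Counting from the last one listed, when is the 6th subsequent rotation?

May 21, 2032

All dates are Fridays, 35, 28, 28, 35, 28, 35 days apart.
Specifically, the 3rd Friday of each month.
December 2031 — 3rd Friday is December 19, 2031.
3rd Friday of January 2032: January 16, 2032.
3rd Friday of February 2032: February 20, 2032.
March 2032 — 3rd Friday is March 19, 2032.
3rd Friday of April 2032: April 16, 2032.
May 2032 — 3rd Friday is May 21, 2032.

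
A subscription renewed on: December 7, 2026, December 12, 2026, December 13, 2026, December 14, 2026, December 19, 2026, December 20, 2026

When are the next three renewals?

Gaps: 5, 1, 1, 5, 1 days — not constant, but cyclic with period 3.
The events fall on every Monday, Saturday and Sunday.
Next Monday: December 21, 2026.
Next Saturday: December 26, 2026.
The following Sunday is December 27, 2026.

December 21, 2026; December 26, 2026; December 27, 2026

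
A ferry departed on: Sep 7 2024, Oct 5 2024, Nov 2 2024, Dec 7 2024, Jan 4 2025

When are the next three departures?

All dates are Saturdays, 28, 28, 35, 28 days apart.
Specifically, the 1st Saturday of each month.
1st Saturday of February 2025: Feb 1 2025.
1st Saturday of March 2025: Mar 1 2025.
April 2025 — 1st Saturday is Apr 5 2025.

Feb 1 2025, Mar 1 2025, Apr 5 2025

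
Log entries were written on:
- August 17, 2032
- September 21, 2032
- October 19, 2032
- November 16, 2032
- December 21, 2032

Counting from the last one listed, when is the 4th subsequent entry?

April 19, 2033

These are Tuesdays at 28- or 35-day spacing (35, 28, 28, 35).
The pattern: 3rd Tuesday of the month.
January 2033 — 3rd Tuesday is January 18, 2033.
3rd Tuesday of February 2033: February 15, 2033.
3rd Tuesday of March 2033: March 15, 2033.
3rd Tuesday of April 2033: April 19, 2033.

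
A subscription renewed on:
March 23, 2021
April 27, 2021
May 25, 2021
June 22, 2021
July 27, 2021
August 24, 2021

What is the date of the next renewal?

September 28, 2021

These are Tuesdays at 28- or 35-day spacing (35, 28, 28, 35, 28).
The pattern: 4th Tuesday of the month.
4th Tuesday of September 2021: September 28, 2021.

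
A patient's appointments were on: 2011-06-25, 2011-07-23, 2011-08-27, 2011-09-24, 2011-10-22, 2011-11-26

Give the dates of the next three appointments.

2011-12-24, 2012-01-28, 2012-02-25

These are Saturdays at 28- or 35-day spacing (28, 35, 28, 28, 35).
The pattern: 4th Saturday of the month.
December 2011 — 4th Saturday is 2011-12-24.
January 2012 — 4th Saturday is 2012-01-28.
4th Saturday of February 2012: 2012-02-25.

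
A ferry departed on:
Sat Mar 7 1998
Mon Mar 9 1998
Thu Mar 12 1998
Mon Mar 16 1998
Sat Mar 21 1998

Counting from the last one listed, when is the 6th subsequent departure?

Gaps: 2, 3, 4, 5 days — each gap is 1 larger than the previous one.
Next gap: 6 days. Sat Mar 21 1998 + 6 days = Fri Mar 27 1998.
Next gap: 7 days. Fri Mar 27 1998 + 7 days = Fri Apr 3 1998.
Next gap: 8 days. Fri Apr 3 1998 + 8 days = Sat Apr 11 1998.
Next gap: 9 days. Sat Apr 11 1998 + 9 days = Mon Apr 20 1998.
Next gap: 10 days. Mon Apr 20 1998 + 10 days = Thu Apr 30 1998.
Next gap: 11 days. Thu Apr 30 1998 + 11 days = Mon May 11 1998.

Mon May 11 1998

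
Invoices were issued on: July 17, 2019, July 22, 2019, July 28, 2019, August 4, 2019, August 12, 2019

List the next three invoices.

Gaps: 5, 6, 7, 8 days — each gap is 1 larger than the previous one.
Next gap: 9 days. August 12, 2019 + 9 days = August 21, 2019.
Next gap: 10 days. August 21, 2019 + 10 days = August 31, 2019.
Next gap: 11 days. August 31, 2019 + 11 days = September 11, 2019.

August 21, 2019; August 31, 2019; September 11, 2019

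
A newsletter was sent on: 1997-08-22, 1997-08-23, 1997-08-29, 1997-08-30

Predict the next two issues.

1997-09-05, 1997-09-06

Gaps: 1, 6, 1 days — not constant, but cyclic with period 2.
The events fall on every Friday and Saturday.
Next Friday: 1997-09-05.
Next Saturday: 1997-09-06.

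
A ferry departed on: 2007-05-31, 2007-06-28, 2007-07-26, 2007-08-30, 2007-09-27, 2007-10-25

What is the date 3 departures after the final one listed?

These are Thursdays with 28, 28, 35, 28, 28-day gaps.
Each is the final Thursday of its month — 2007-05-31 is past the 28th, so '4th Thursday' doesn't fit.
November 2007 ends with Thursday 2007-11-29.
Last Thursday of December 2007: 2007-12-27.
Last Thursday of January 2008: 2008-01-31.

2008-01-31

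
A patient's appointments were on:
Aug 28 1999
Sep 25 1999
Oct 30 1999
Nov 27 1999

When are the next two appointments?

All Saturdays; the gaps (28, 35, 28) vary with month length.
This is the last Saturday of each month.
December 1999 ends with Saturday Dec 25 1999.
Last Saturday of January 2000: Jan 29 2000.

Dec 25 1999, Jan 29 2000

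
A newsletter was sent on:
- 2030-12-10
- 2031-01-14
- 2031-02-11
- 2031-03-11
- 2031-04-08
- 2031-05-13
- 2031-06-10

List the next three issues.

2031-07-08, 2031-08-12, 2031-09-09

All dates are Tuesdays, 35, 28, 28, 28, 35, 28 days apart.
Specifically, the 2nd Tuesday of each month.
July 2031 — 2nd Tuesday is 2031-07-08.
August 2031 — 2nd Tuesday is 2031-08-12.
September 2031 — 2nd Tuesday is 2031-09-09.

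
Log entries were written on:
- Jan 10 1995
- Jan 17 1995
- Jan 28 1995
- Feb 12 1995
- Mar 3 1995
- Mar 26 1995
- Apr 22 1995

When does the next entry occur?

May 23 1995

Gaps: 7, 11, 15, 19, 23, 27 days — each gap is 4 larger than the previous one.
Next gap: 31 days. Apr 22 1995 + 31 days = May 23 1995.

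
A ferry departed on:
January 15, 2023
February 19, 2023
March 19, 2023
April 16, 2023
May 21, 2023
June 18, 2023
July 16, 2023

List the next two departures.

All dates are Sundays, 35, 28, 28, 35, 28, 28 days apart.
Specifically, the 3rd Sunday of each month.
August 2023 — 3rd Sunday is August 20, 2023.
3rd Sunday of September 2023: September 17, 2023.

August 20, 2023; September 17, 2023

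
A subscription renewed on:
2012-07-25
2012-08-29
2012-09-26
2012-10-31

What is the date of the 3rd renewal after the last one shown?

All Wednesdays; the gaps (35, 28, 35) vary with month length.
This is the last Wednesday of each month.
November 2012 ends with Wednesday 2012-11-28.
December 2012 ends with Wednesday 2012-12-26.
Last Wednesday of January 2013: 2013-01-30.

2013-01-30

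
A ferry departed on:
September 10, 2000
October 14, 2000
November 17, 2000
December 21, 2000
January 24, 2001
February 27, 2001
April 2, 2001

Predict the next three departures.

May 6, 2001; June 9, 2001; July 13, 2001

Every event comes 34 days after the last (34, 34, 34, 34, 34, 34).
April 2, 2001 + 34 days = May 6, 2001.
May 6, 2001 + 34 days = June 9, 2001.
June 9, 2001 + 34 days = July 13, 2001.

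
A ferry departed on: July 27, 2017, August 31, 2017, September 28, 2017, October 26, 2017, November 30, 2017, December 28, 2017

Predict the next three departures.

January 25, 2018; February 22, 2018; March 29, 2018

Every date is a Thursday; gaps 35, 28, 28, 35, 28 days.
Each is the last Thursday of its month (at least one falls on the 29th or later, ruling out '4th Thursday').
January 2018 ends with Thursday January 25, 2018.
February 2018 ends with Thursday February 22, 2018.
March 2018 ends with Thursday March 29, 2018.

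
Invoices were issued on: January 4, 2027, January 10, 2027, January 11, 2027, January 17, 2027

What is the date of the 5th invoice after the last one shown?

Every event lands on a Monday or Sunday (gaps cycle 6, 1, 6).
So the schedule is: every Monday and Sunday.
The following Monday is January 18, 2027.
Next Sunday: January 24, 2027.
The following Monday is January 25, 2027.
The following Sunday is January 31, 2027.
Next Monday: February 1, 2027.

February 1, 2027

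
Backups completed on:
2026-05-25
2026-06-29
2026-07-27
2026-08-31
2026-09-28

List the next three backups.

All Mondays; the gaps (35, 28, 35, 28) vary with month length.
This is the last Monday of each month.
Last Monday of October 2026: 2026-10-26.
Last Monday of November 2026: 2026-11-30.
Last Monday of December 2026: 2026-12-28.

2026-10-26, 2026-11-30, 2026-12-28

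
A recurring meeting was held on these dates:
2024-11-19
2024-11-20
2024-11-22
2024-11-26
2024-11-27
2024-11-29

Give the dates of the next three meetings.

Every event lands on a Tuesday or Wednesday or Friday (gaps cycle 1, 2, 4, 1, 2).
So the schedule is: every Tuesday, Wednesday and Friday.
Next Tuesday: 2024-12-03.
Next Wednesday: 2024-12-04.
The following Friday is 2024-12-06.

2024-12-03, 2024-12-04, 2024-12-06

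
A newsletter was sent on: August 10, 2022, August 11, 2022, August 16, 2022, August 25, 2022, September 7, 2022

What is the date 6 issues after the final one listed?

Intervals are 1, 5, 9, 13 days — an arithmetic progression with common difference 4.
Next gap: 17 days. September 7, 2022 + 17 days = September 24, 2022.
Next gap: 21 days. September 24, 2022 + 21 days = October 15, 2022.
Next gap: 25 days. October 15, 2022 + 25 days = November 9, 2022.
Next gap: 29 days. November 9, 2022 + 29 days = December 8, 2022.
Next gap: 33 days. December 8, 2022 + 33 days = January 10, 2023.
Next gap: 37 days. January 10, 2023 + 37 days = February 16, 2023.

February 16, 2023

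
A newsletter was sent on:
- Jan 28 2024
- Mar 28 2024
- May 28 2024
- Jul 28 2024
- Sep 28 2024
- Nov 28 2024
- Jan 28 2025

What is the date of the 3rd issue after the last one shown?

Jul 28 2025

The day-of-month is always 28 (60, 61, 61, 62, 61, 61 days between events).
So this recurs on the 28th of every 2 months.
March 2025: Mar 28 2025.
Next: May 2025 → May 28 2025.
July 2025: Jul 28 2025.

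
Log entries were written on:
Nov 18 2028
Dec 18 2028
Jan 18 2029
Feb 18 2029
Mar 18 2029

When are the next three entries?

Gaps: 30, 31, 31, 28 days — not constant. Every event is on the 18th of the month.
Pattern: the 18th of each month.
April 2029: Apr 18 2029.
Next: May 2029 → May 18 2029.
Next: June 2029 → Jun 18 2029.

Apr 18 2029, May 18 2029, Jun 18 2029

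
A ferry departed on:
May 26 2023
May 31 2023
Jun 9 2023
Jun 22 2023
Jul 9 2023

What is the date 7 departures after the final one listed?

The spacing grows by 4 each time: 5, 9, 13, 17 days.
Next gap: 21 days. Jul 9 2023 + 21 days = Jul 30 2023.
Next gap: 25 days. Jul 30 2023 + 25 days = Aug 24 2023.
Next gap: 29 days. Aug 24 2023 + 29 days = Sep 22 2023.
Next gap: 33 days. Sep 22 2023 + 33 days = Oct 25 2023.
Next gap: 37 days. Oct 25 2023 + 37 days = Dec 1 2023.
Next gap: 41 days. Dec 1 2023 + 41 days = Jan 11 2024.
Next gap: 45 days. Jan 11 2024 + 45 days = Feb 25 2024.

Feb 25 2024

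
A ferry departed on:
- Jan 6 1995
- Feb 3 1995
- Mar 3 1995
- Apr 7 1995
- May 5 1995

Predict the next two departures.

Jun 2 1995, Jul 7 1995

These are Fridays at 28- or 35-day spacing (28, 28, 35, 28).
The pattern: 1st Friday of the month.
1st Friday of June 1995: Jun 2 1995.
July 1995 — 1st Friday is Jul 7 1995.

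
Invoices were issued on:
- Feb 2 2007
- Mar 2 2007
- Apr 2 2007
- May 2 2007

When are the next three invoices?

Jun 2 2007, Jul 2 2007, Aug 2 2007

Gaps: 28, 31, 30 days — not constant. Every event is on the 2nd of the month.
Pattern: the 2nd of each month.
Next: June 2007 → Jun 2 2007.
July 2007: Jul 2 2007.
August 2007: Aug 2 2007.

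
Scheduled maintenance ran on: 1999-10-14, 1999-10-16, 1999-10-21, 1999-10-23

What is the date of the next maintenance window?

1999-10-28

Gaps: 2, 5, 2 days — not constant, but cyclic with period 2.
The events fall on every Thursday and Saturday.
The following Thursday is 1999-10-28.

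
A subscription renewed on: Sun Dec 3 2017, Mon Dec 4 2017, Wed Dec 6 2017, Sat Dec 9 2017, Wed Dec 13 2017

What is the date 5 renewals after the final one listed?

Intervals are 1, 2, 3, 4 days — an arithmetic progression with common difference 1.
Next gap: 5 days. Wed Dec 13 2017 + 5 days = Mon Dec 18 2017.
Next gap: 6 days. Mon Dec 18 2017 + 6 days = Sun Dec 24 2017.
Next gap: 7 days. Sun Dec 24 2017 + 7 days = Sun Dec 31 2017.
Next gap: 8 days. Sun Dec 31 2017 + 8 days = Mon Jan 8 2018.
Next gap: 9 days. Mon Jan 8 2018 + 9 days = Wed Jan 17 2018.

Wed Jan 17 2018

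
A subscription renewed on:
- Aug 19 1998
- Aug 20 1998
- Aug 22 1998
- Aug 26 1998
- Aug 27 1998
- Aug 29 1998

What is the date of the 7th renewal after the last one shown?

Every event lands on a Wednesday or Thursday or Saturday (gaps cycle 1, 2, 4, 1, 2).
So the schedule is: every Wednesday, Thursday and Saturday.
Next Wednesday: Sep 2 1998.
The following Thursday is Sep 3 1998.
Next Saturday: Sep 5 1998.
Next Wednesday: Sep 9 1998.
Next Thursday: Sep 10 1998.
Next Saturday: Sep 12 1998.
The following Wednesday is Sep 16 1998.

Sep 16 1998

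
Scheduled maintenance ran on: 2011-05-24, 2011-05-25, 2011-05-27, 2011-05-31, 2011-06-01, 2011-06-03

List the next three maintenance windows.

Gaps: 1, 2, 4, 1, 2 days — not constant, but cyclic with period 3.
The events fall on every Tuesday, Wednesday and Friday.
The following Tuesday is 2011-06-07.
The following Wednesday is 2011-06-08.
The following Friday is 2011-06-10.

2011-06-07, 2011-06-08, 2011-06-10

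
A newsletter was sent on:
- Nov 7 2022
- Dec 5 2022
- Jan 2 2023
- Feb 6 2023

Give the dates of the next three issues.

Gaps: 28, 28, 35 days — a mix of 28 and 35. Every date is a Monday.
Each is the 1st Monday of its month.
1st Monday of March 2023: Mar 6 2023.
1st Monday of April 2023: Apr 3 2023.
1st Monday of May 2023: May 1 2023.

Mar 6 2023, Apr 3 2023, May 1 2023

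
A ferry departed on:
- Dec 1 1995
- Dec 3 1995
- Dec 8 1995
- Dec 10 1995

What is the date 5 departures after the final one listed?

Dec 29 1995

Every event lands on a Friday or Sunday (gaps cycle 2, 5, 2).
So the schedule is: every Friday and Sunday.
Next Friday: Dec 15 1995.
Next Sunday: Dec 17 1995.
The following Friday is Dec 22 1995.
The following Sunday is Dec 24 1995.
The following Friday is Dec 29 1995.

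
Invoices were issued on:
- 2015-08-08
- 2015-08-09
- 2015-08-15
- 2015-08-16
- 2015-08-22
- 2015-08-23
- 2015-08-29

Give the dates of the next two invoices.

2015-08-30, 2015-09-05

Gaps: 1, 6, 1, 6, 1, 6 days — not constant, but cyclic with period 2.
The events fall on every Saturday and Sunday.
The following Sunday is 2015-08-30.
Next Saturday: 2015-09-05.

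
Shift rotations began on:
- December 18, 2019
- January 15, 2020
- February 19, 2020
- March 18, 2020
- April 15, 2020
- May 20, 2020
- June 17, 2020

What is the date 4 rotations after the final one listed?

Gaps: 28, 35, 28, 28, 35, 28 days — a mix of 28 and 35. Every date is a Wednesday.
Each is the 3rd Wednesday of its month.
3rd Wednesday of July 2020: July 15, 2020.
3rd Wednesday of August 2020: August 19, 2020.
September 2020 — 3rd Wednesday is September 16, 2020.
October 2020 — 3rd Wednesday is October 21, 2020.

October 21, 2020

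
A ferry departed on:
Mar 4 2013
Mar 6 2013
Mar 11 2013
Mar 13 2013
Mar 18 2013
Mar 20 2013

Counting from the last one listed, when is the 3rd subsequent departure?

Every event lands on a Monday or Wednesday (gaps cycle 2, 5, 2, 5, 2).
So the schedule is: every Monday and Wednesday.
Next Monday: Mar 25 2013.
The following Wednesday is Mar 27 2013.
Next Monday: Apr 1 2013.

Apr 1 2013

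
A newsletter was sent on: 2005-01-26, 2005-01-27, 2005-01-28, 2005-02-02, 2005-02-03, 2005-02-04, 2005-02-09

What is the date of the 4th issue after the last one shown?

The gap pattern 1, 1, 5, 1, 1, 5 repeats every 3 events.
These are the Wednesdays, Thursdays and Fridays of each week.
The following Thursday is 2005-02-10.
The following Friday is 2005-02-11.
Next Wednesday: 2005-02-16.
The following Thursday is 2005-02-17.

2005-02-17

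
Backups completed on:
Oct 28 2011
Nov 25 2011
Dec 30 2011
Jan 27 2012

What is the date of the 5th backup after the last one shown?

These are Fridays with 28, 35, 28-day gaps.
Each is the final Friday of its month — Dec 30 2011 is past the 28th, so '4th Friday' doesn't fit.
Last Friday of February 2012: Feb 24 2012.
March 2012 ends with Friday Mar 30 2012.
Last Friday of April 2012: Apr 27 2012.
May 2012 ends with Friday May 25 2012.
Last Friday of June 2012: Jun 29 2012.

Jun 29 2012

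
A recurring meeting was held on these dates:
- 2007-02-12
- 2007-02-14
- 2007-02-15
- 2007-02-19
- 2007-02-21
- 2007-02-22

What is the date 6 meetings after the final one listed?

2007-03-08

Gaps: 2, 1, 4, 2, 1 days — not constant, but cyclic with period 3.
The events fall on every Monday, Wednesday and Thursday.
Next Monday: 2007-02-26.
Next Wednesday: 2007-02-28.
The following Thursday is 2007-03-01.
The following Monday is 2007-03-05.
Next Wednesday: 2007-03-07.
Next Thursday: 2007-03-08.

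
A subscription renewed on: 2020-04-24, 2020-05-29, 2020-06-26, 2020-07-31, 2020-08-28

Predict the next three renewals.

All Fridays; the gaps (35, 28, 35, 28) vary with month length.
This is the last Friday of each month.
Last Friday of September 2020: 2020-09-25.
Last Friday of October 2020: 2020-10-30.
Last Friday of November 2020: 2020-11-27.

2020-09-25, 2020-10-30, 2020-11-27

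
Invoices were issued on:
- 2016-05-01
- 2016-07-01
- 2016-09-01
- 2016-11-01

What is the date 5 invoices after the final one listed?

2017-09-01

Each date is the 1st; the gaps (61, 62, 61) track the month lengths.
The rule is the 1st of every 2 months.
January 2017: 2017-01-01.
Next: March 2017 → 2017-03-01.
Next: May 2017 → 2017-05-01.
Next: July 2017 → 2017-07-01.
September 2017: 2017-09-01.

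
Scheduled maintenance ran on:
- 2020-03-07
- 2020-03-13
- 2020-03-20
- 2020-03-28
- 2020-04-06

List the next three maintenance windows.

Gaps: 6, 7, 8, 9 days — each gap is 1 larger than the previous one.
Next gap: 10 days. 2020-04-06 + 10 days = 2020-04-16.
Next gap: 11 days. 2020-04-16 + 11 days = 2020-04-27.
Next gap: 12 days. 2020-04-27 + 12 days = 2020-05-09.

2020-04-16, 2020-04-27, 2020-05-09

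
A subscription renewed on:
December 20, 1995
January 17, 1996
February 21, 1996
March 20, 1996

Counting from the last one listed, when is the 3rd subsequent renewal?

These are Wednesdays at 28- or 35-day spacing (28, 35, 28).
The pattern: 3rd Wednesday of the month.
3rd Wednesday of April 1996: April 17, 1996.
May 1996 — 3rd Wednesday is May 15, 1996.
June 1996 — 3rd Wednesday is June 19, 1996.

June 19, 1996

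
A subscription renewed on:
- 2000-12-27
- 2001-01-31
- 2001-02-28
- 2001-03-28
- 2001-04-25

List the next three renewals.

All Wednesdays; the gaps (35, 28, 28, 28) vary with month length.
This is the last Wednesday of each month.
May 2001 ends with Wednesday 2001-05-30.
June 2001 ends with Wednesday 2001-06-27.
July 2001 ends with Wednesday 2001-07-25.

2001-05-30, 2001-06-27, 2001-07-25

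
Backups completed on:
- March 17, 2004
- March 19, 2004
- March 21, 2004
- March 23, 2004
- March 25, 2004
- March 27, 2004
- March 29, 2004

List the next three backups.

Gaps between consecutive events: 2, 2, 2, 2, 2, 2 days — a constant 2-day interval.
March 29, 2004 + 2 days = March 31, 2004.
March 31, 2004 + 2 days = April 2, 2004.
April 2, 2004 + 2 days = April 4, 2004.

March 31, 2004; April 2, 2004; April 4, 2004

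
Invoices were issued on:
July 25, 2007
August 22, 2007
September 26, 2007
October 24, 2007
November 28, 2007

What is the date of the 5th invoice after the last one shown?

April 23, 2008

These are Wednesdays at 28- or 35-day spacing (28, 35, 28, 35).
The pattern: 4th Wednesday of the month.
4th Wednesday of December 2007: December 26, 2007.
January 2008 — 4th Wednesday is January 23, 2008.
February 2008 — 4th Wednesday is February 27, 2008.
4th Wednesday of March 2008: March 26, 2008.
4th Wednesday of April 2008: April 23, 2008.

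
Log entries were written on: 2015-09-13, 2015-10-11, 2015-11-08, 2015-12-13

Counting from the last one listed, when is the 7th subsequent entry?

2016-07-10

Gaps: 28, 28, 35 days — a mix of 28 and 35. Every date is a Sunday.
Each is the 2nd Sunday of its month.
January 2016 — 2nd Sunday is 2016-01-10.
2nd Sunday of February 2016: 2016-02-14.
March 2016 — 2nd Sunday is 2016-03-13.
2nd Sunday of April 2016: 2016-04-10.
May 2016 — 2nd Sunday is 2016-05-08.
June 2016 — 2nd Sunday is 2016-06-12.
2nd Sunday of July 2016: 2016-07-10.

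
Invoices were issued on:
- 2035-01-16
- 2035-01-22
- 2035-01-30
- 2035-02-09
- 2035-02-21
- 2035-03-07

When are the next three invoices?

2035-03-23, 2035-04-10, 2035-04-30

The spacing grows by 2 each time: 6, 8, 10, 12, 14 days.
Next gap: 16 days. 2035-03-07 + 16 days = 2035-03-23.
Next gap: 18 days. 2035-03-23 + 18 days = 2035-04-10.
Next gap: 20 days. 2035-04-10 + 20 days = 2035-04-30.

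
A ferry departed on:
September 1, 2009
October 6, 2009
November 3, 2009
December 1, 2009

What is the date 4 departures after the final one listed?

Gaps: 35, 28, 28 days — a mix of 28 and 35. Every date is a Tuesday.
Each is the 1st Tuesday of its month.
1st Tuesday of January 2010: January 5, 2010.
1st Tuesday of February 2010: February 2, 2010.
March 2010 — 1st Tuesday is March 2, 2010.
1st Tuesday of April 2010: April 6, 2010.

April 6, 2010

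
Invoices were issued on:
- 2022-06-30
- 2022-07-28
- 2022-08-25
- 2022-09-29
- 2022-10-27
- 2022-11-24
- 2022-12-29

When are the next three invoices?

These are Thursdays with 28, 28, 35, 28, 28, 35-day gaps.
Each is the final Thursday of its month — 2022-06-30 is past the 28th, so '4th Thursday' doesn't fit.
Last Thursday of January 2023: 2023-01-26.
Last Thursday of February 2023: 2023-02-23.
March 2023 ends with Thursday 2023-03-30.

2023-01-26, 2023-02-23, 2023-03-30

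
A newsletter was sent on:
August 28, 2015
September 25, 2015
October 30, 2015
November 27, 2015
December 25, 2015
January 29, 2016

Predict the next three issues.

February 26, 2016; March 25, 2016; April 29, 2016

All Fridays; the gaps (28, 35, 28, 28, 35) vary with month length.
This is the last Friday of each month.
February 2016 ends with Friday February 26, 2016.
Last Friday of March 2016: March 25, 2016.
Last Friday of April 2016: April 29, 2016.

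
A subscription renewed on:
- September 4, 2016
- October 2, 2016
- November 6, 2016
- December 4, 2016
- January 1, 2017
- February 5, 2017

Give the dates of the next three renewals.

March 5, 2017; April 2, 2017; May 7, 2017

All dates are Sundays, 28, 35, 28, 28, 35 days apart.
Specifically, the 1st Sunday of each month.
March 2017 — 1st Sunday is March 5, 2017.
April 2017 — 1st Sunday is April 2, 2017.
May 2017 — 1st Sunday is May 7, 2017.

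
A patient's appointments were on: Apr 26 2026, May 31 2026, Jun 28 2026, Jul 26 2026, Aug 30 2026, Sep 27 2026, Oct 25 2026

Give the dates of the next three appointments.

Nov 29 2026, Dec 27 2026, Jan 31 2027

All Sundays; the gaps (35, 28, 28, 35, 28, 28) vary with month length.
This is the last Sunday of each month.
Last Sunday of November 2026: Nov 29 2026.
December 2026 ends with Sunday Dec 27 2026.
January 2027 ends with Sunday Jan 31 2027.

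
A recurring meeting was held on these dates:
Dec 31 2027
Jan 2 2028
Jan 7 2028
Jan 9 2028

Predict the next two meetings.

Jan 14 2028, Jan 16 2028

The gap pattern 2, 5, 2 repeats every 2 events.
These are the Fridays and Sundays of each week.
Next Friday: Jan 14 2028.
The following Sunday is Jan 16 2028.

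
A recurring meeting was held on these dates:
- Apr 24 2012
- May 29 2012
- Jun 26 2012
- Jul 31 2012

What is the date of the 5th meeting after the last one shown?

Dec 25 2012

These are Tuesdays with 35, 28, 35-day gaps.
Each is the final Tuesday of its month — May 29 2012 is past the 28th, so '4th Tuesday' doesn't fit.
Last Tuesday of August 2012: Aug 28 2012.
Last Tuesday of September 2012: Sep 25 2012.
Last Tuesday of October 2012: Oct 30 2012.
November 2012 ends with Tuesday Nov 27 2012.
December 2012 ends with Tuesday Dec 25 2012.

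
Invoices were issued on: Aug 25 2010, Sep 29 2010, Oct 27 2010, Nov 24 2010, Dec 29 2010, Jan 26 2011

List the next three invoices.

All Wednesdays; the gaps (35, 28, 28, 35, 28) vary with month length.
This is the last Wednesday of each month.
February 2011 ends with Wednesday Feb 23 2011.
March 2011 ends with Wednesday Mar 30 2011.
April 2011 ends with Wednesday Apr 27 2011.

Feb 23 2011, Mar 30 2011, Apr 27 2011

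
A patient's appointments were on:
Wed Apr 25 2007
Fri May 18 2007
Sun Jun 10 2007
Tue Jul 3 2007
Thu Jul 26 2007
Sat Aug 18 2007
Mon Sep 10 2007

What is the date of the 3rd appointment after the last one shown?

Every event comes 23 days after the last (23, 23, 23, 23, 23, 23).
Mon Sep 10 2007 + 23 days = Wed Oct 3 2007.
Wed Oct 3 2007 + 23 days = Fri Oct 26 2007.
Fri Oct 26 2007 + 23 days = Sun Nov 18 2007.

Sun Nov 18 2007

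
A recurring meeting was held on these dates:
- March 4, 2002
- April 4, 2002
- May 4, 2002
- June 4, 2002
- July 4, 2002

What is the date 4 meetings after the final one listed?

Each date is the 4th; the gaps (31, 30, 31, 30) track the month lengths.
The rule is the 4th of each month.
Next: August 2002 → August 4, 2002.
September 2002: September 4, 2002.
October 2002: October 4, 2002.
Next: November 2002 → November 4, 2002.

November 4, 2002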